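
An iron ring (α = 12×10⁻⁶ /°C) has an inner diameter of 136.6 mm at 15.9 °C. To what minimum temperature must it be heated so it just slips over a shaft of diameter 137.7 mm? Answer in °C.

Required Δd = 137.7 − 136.6 = 1.1 mm
Δd = αd₀ΔT ⇒ ΔT = Δd/(αd₀) = 1.1 / (12×10⁻⁶ × 136.6) = 671.06 K
T_min = 15.9 + 671.06 = 686.96 °C

T = 687 °C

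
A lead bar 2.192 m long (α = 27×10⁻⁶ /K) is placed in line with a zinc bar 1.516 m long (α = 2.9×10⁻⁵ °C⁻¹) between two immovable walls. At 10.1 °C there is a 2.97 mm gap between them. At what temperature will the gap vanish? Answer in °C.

T = 38.9 °C

α₁L₁ = 5.9184×10⁻⁵ m/K, α₂L₂ = 4.3964×10⁻⁵ m/K → total 1.03148×10⁻⁴ m/K
ΔT = g/(α₁L₁+α₂L₂) = 2.97×10⁻³ / 1.03148×10⁻⁴ = 28.794 K
T = 10.1 + 28.794 = 38.894 °C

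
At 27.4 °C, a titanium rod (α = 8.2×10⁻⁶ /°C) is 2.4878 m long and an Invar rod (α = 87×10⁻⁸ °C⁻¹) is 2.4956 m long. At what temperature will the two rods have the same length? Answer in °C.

L₁(1 + α₁ΔT) = L₂(1 + α₂ΔT) ⇒ ΔT = (L₂ − L₁)/(α₁L₁ − α₂L₂)
L₂ − L₁ = 2.4956 − 2.4878 = 7.80×10⁻³ m
α₁L₁ − α₂L₂ = 8.2×10⁻⁶×2.4878 − 87×10⁻⁸×2.4956 = 1.8228788×10⁻⁵ m/K
ΔT = 7.80×10⁻³ / 1.8228788×10⁻⁵ = 427.895 K
T = 27.4 + 427.895 = 455.295 °C

T = 455.3 °C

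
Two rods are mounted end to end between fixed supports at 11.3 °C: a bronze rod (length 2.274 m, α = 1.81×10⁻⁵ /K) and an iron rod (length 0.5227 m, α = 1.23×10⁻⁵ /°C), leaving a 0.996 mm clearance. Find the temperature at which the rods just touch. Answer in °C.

T = 32.2 °C

α₁L₁ = 4.11594×10⁻⁵ m/K, α₂L₂ = 6.42921×10⁻⁶ m/K → total 4.758861×10⁻⁵ m/K
ΔT = g/(α₁L₁+α₂L₂) = 9.96×10⁻⁴ / 4.758861×10⁻⁵ = 20.929 K
T = 11.3 + 20.929 = 32.229 °C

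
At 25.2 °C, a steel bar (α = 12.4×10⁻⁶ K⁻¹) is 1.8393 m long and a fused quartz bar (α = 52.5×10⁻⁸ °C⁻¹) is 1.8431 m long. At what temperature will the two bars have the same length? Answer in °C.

L₁(1 + α₁ΔT) = L₂(1 + α₂ΔT) ⇒ ΔT = (L₂ − L₁)/(α₁L₁ − α₂L₂)
L₂ − L₁ = 1.8431 − 1.8393 = 3.80×10⁻³ m
α₁L₁ − α₂L₂ = 12.4×10⁻⁶×1.8393 − 52.5×10⁻⁸×1.8431 = 2.18396925×10⁻⁵ m/K
ΔT = 3.80×10⁻³ / 2.18396925×10⁻⁵ = 173.995 K
T = 25.2 + 173.995 = 199.195 °C

T = 199.2 °C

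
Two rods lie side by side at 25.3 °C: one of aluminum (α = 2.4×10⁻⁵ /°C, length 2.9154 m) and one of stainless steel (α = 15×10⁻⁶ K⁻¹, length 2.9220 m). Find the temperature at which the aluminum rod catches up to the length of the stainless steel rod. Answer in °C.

T = 277.8 °C

L₁(1 + α₁ΔT) = L₂(1 + α₂ΔT) ⇒ ΔT = (L₂ − L₁)/(α₁L₁ − α₂L₂)
L₂ − L₁ = 2.9220 − 2.9154 = 6.60×10⁻³ m
α₁L₁ − α₂L₂ = 2.4×10⁻⁵×2.9154 − 15×10⁻⁶×2.9220 = 2.61396×10⁻⁵ m/K
ΔT = 6.60×10⁻³ / 2.61396×10⁻⁵ = 252.490 K
T = 25.3 + 252.490 = 277.790 °C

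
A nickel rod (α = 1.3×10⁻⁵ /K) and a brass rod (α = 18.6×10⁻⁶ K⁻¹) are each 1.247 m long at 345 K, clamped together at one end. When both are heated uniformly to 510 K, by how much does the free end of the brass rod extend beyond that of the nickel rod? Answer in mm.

1.15 mm

ΔT = 165 K
nickel: ΔL = 1.3×10⁻⁵ × 1.247 m × 165 = 2.6748×10⁻³ m = 2.6748 mm
brass: ΔL = 18.6×10⁻⁶ × 1.247 m × 165 = 3.8270×10⁻³ m = 3.8270 mm
difference = 3.8270 − 2.6748 = 1.1522 mm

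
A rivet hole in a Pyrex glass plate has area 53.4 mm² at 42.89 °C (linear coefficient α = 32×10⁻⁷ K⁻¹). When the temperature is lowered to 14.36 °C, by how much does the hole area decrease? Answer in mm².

Area coefficient ≈ 2α; |ΔT| = 28.53 K
ΔA = 2αA₀ΔT = 2(32×10⁻⁷)(53.4)(28.53) = 9.75×10⁻³ mm²

ΔA = 0.00975 mm²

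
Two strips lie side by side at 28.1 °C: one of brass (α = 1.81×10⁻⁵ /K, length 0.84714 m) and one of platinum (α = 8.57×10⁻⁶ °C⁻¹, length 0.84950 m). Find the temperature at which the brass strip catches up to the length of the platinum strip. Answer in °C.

L₁(1 + α₁ΔT) = L₂(1 + α₂ΔT) ⇒ ΔT = (L₂ − L₁)/(α₁L₁ − α₂L₂)
L₂ − L₁ = 0.84950 − 0.84714 = 2.36×10⁻³ m
α₁L₁ − α₂L₂ = 1.81×10⁻⁵×0.84714 − 8.57×10⁻⁶×0.84950 = 8.053019×10⁻⁶ m/K
ΔT = 2.36×10⁻³ / 8.053019×10⁻⁶ = 293.058 K
T = 28.1 + 293.058 = 321.158 °C

T = 321.2 °C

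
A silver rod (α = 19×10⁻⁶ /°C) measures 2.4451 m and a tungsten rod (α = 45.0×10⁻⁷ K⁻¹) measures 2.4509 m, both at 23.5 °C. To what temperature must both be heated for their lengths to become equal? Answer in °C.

T = 187.2 °C

Equal length when α₁L₁ΔT − α₂L₂ΔT = L₂ − L₁ = 5.80×10⁻³ m
α₁L₁ = 4.64569×10⁻⁵, α₂L₂ = 1.102905×10⁻⁵ → Δ(αL) = 3.542785×10⁻⁵ m/K
ΔT = 5.80×10⁻³ / 3.542785×10⁻⁵ = 163.713 K, so T = 23.5 + 163.713 = 187.213 °C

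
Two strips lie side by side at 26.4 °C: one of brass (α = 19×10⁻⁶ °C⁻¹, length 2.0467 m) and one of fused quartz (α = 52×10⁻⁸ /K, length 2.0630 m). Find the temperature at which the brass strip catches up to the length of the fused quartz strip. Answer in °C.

L₁(1 + α₁ΔT) = L₂(1 + α₂ΔT) ⇒ ΔT = (L₂ − L₁)/(α₁L₁ − α₂L₂)
L₂ − L₁ = 2.0630 − 2.0467 = 1.63×10⁻² m
α₁L₁ − α₂L₂ = 19×10⁻⁶×2.0467 − 52×10⁻⁸×2.0630 = 3.781454×10⁻⁵ m/K
ΔT = 1.63×10⁻² / 3.781454×10⁻⁵ = 431.051 K
T = 26.4 + 431.051 = 457.451 °C

T = 457.5 °C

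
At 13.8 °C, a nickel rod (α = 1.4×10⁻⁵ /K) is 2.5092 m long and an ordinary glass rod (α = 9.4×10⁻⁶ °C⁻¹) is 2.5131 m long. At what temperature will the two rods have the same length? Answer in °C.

L₁(1 + α₁ΔT) = L₂(1 + α₂ΔT) ⇒ ΔT = (L₂ − L₁)/(α₁L₁ − α₂L₂)
L₂ − L₁ = 2.5131 − 2.5092 = 3.90×10⁻³ m
α₁L₁ − α₂L₂ = 1.4×10⁻⁵×2.5092 − 9.4×10⁻⁶×2.5131 = 1.150566×10⁻⁵ m/K
ΔT = 3.90×10⁻³ / 1.150566×10⁻⁵ = 338.964 K
T = 13.8 + 338.964 = 352.764 °C

T = 352.8 °C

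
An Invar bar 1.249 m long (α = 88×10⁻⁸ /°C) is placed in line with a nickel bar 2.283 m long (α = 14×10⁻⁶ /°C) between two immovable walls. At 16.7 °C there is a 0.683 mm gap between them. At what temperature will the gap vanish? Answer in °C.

T = 37.4 °C

α₁L₁ = 1.09912×10⁻⁶ m/K, α₂L₂ = 3.1962×10⁻⁵ m/K → total 3.306112×10⁻⁵ m/K
ΔT = g/(α₁L₁+α₂L₂) = 6.83×10⁻⁴ / 3.306112×10⁻⁵ = 20.659 K
T = 16.7 + 20.659 = 37.359 °C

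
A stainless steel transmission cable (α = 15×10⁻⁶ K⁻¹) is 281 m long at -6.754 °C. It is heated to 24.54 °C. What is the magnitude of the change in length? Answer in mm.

|ΔT| = |24.54 − (-6.754)| = 31.294 K
ΔL = αL₀ΔT = (15×10⁻⁶)(281)(31.294) = 1.32×10⁻¹ m

ΔL = 132 mm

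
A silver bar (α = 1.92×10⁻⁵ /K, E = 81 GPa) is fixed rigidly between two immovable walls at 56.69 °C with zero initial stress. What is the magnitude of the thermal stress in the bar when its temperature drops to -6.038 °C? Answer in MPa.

σ = 97.6 MPa

Fully constrained: the free strain ε = αΔT is blocked, so σ = Eε = EαΔT.
|ΔT| = 62.728 K
σ = 81.0×10⁹ × 1.92×10⁻⁵ × 62.728 = 9.76×10⁷ Pa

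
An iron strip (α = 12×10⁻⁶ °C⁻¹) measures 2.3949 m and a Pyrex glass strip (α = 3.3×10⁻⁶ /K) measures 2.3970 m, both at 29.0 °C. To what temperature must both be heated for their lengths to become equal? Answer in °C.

T = 129.8 °C

Equal length when α₁L₁ΔT − α₂L₂ΔT = L₂ − L₁ = 2.10×10⁻³ m
α₁L₁ = 2.87388×10⁻⁵, α₂L₂ = 7.9101×10⁻⁶ → Δ(αL) = 2.08287×10⁻⁵ m/K
ΔT = 2.10×10⁻³ / 2.08287×10⁻⁵ = 100.822 K, so T = 29.0 + 100.822 = 129.822 °C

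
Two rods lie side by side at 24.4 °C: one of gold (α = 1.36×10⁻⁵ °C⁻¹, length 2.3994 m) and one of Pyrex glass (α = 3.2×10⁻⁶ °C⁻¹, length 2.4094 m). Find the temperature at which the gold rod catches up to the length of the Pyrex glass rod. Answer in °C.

Equal length when α₁L₁ΔT − α₂L₂ΔT = L₂ − L₁ = 1.00×10⁻² m
α₁L₁ = 3.263184×10⁻⁵, α₂L₂ = 7.71008×10⁻⁶ → Δ(αL) = 2.492176×10⁻⁵ m/K
ΔT = 1.00×10⁻² / 2.492176×10⁻⁵ = 401.256 K, so T = 24.4 + 401.256 = 425.656 °C

T = 425.7 °C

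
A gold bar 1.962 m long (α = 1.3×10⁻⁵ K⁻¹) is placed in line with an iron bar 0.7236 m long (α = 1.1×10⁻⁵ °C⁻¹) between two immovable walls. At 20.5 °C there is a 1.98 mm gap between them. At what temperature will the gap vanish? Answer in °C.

T = 79.7 °C

Gap closes when ΔL₁ + ΔL₂ = 1.98 mm = 1.98×10⁻³ m
(α₁L₁ + α₂L₂)ΔT = g
α₁L₁ + α₂L₂ = 1.3×10⁻⁵×1.962 + 1.1×10⁻⁵×0.7236 = 3.34656×10⁻⁵ m/K
ΔT = 1.98×10⁻³ / 3.34656×10⁻⁵ = 59.165 K
T = 20.5 + 59.165 = 79.665 °C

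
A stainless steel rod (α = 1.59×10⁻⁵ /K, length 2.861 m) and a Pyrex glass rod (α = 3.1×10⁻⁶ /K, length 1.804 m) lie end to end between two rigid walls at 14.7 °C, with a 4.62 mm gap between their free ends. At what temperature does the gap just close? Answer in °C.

α₁L₁ = 4.54899×10⁻⁵ m/K, α₂L₂ = 5.5924×10⁻⁶ m/K → total 5.10823×10⁻⁵ m/K
ΔT = g/(α₁L₁+α₂L₂) = 4.62×10⁻³ / 5.10823×10⁻⁵ = 90.44 K
T = 14.7 + 90.44 = 105.14 °C

T = 105 °C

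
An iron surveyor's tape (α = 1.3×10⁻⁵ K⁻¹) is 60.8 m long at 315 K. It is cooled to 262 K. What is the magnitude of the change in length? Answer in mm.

ΔL = 41.9 mm

|ΔT| = |262 − 315| = 53 K
ΔL = αL₀ΔT = (1.3×10⁻⁵)(60.8)(53) = 4.19×10⁻² m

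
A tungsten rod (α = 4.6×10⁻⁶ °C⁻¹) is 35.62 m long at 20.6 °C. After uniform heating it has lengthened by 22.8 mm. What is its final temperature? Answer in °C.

T = 160 °C

ΔL = αL₀ΔT ⇒ ΔT = ΔL / (αL₀)
ΔT = 22.8×10⁻³ m / (4.6×10⁻⁶ × 35.62 m) = 139.15 K
T = 20.6 + 139.15 = 159.75 °C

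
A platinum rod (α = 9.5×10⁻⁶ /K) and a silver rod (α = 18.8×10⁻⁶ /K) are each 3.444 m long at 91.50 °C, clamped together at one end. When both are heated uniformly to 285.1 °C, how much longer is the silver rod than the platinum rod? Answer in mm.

6.20 mm

ΔT = 193.60 K
platinum: ΔL = 9.5×10⁻⁶ × 3.444 m × 193.60 = 6.3342×10⁻³ m = 6.3342 mm
silver: ΔL = 18.8×10⁻⁶ × 3.444 m × 193.60 = 1.2535×10⁻² m = 12.535 mm
difference = 12.535 − 6.3342 = 6.2008 mm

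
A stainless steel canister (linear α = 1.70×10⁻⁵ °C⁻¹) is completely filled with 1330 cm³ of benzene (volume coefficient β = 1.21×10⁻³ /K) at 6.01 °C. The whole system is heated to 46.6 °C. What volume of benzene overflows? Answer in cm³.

The canister also expands: β_container ≈ 3α = 5.1×10⁻⁵ /K
Net overflow = V₀(β_liq − 3α_cont)ΔT
β − 3α = 1.21×10⁻³ − 5.1×10⁻⁵ = 1.159×10⁻³ /K; ΔT = 40.59 K
ΔV = 1330 × 1.159×10⁻³ × 40.59 = 62.6 cm³

62.6 cm³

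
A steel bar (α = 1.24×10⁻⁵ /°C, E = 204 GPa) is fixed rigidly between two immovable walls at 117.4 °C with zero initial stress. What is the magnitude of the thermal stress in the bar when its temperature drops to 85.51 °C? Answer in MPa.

Fully constrained: the free strain ε = αΔT is blocked, so σ = Eε = EαΔT.
|ΔT| = 31.89 K
σ = 204×10⁹ × 1.24×10⁻⁵ × 31.89 = 8.07×10⁷ Pa

σ = 80.7 MPa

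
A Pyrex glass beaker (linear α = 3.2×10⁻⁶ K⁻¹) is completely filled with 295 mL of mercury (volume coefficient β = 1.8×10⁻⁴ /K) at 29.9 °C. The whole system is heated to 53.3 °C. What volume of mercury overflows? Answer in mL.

1.18 mL

The beaker also expands: β_container ≈ 3α = 9.6×10⁻⁶ /K
Net overflow = V₀(β_liq − 3α_cont)ΔT
β − 3α = 1.80×10⁻⁴ − 9.6×10⁻⁶ = 1.704×10⁻⁴ /K; ΔT = 23.4 K
ΔV = 295 × 1.704×10⁻⁴ × 23.4 = 1.18 mL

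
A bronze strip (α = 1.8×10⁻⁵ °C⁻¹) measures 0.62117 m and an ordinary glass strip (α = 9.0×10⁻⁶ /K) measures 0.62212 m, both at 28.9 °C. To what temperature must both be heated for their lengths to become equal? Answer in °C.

L₁(1 + α₁ΔT) = L₂(1 + α₂ΔT) ⇒ ΔT = (L₂ − L₁)/(α₁L₁ − α₂L₂)
L₂ − L₁ = 0.62212 − 0.62117 = 9.50×10⁻⁴ m
α₁L₁ − α₂L₂ = 1.8×10⁻⁵×0.62117 − 9.0×10⁻⁶×0.62212 = 5.58198×10⁻⁶ m/K
ΔT = 9.50×10⁻⁴ / 5.58198×10⁻⁶ = 170.191 K
T = 28.9 + 170.191 = 199.091 °C

T = 199.1 °C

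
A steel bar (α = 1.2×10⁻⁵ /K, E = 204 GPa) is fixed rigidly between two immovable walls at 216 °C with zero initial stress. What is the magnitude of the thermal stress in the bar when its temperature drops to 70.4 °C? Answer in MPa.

σ = 356 MPa

Fully constrained: the free strain ε = αΔT is blocked, so σ = Eε = EαΔT.
|ΔT| = 145.6 K
σ = 204×10⁹ × 1.2×10⁻⁵ × 145.6 = 3.56×10⁸ Pa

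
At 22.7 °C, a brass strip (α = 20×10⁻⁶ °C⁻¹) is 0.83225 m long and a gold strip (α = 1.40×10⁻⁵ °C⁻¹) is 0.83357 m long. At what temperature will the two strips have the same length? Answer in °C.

T = 288.0 °C

L₁(1 + α₁ΔT) = L₂(1 + α₂ΔT) ⇒ ΔT = (L₂ − L₁)/(α₁L₁ − α₂L₂)
L₂ − L₁ = 0.83357 − 0.83225 = 1.32×10⁻³ m
α₁L₁ − α₂L₂ = 20×10⁻⁶×0.83225 − 1.40×10⁻⁵×0.83357 = 4.97502×10⁻⁶ m/K
ΔT = 1.32×10⁻³ / 4.97502×10⁻⁶ = 265.326 K
T = 22.7 + 265.326 = 288.026 °C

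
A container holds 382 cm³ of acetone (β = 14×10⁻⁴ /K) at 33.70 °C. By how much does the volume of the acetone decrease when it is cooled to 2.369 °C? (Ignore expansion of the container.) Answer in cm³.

ΔV = 16.8 cm³

|ΔT| = |2.369 − 33.70| = 31.331 K
ΔV = βV₀ΔT = (14×10⁻⁴)(382)(31.331) = 16.8 cm³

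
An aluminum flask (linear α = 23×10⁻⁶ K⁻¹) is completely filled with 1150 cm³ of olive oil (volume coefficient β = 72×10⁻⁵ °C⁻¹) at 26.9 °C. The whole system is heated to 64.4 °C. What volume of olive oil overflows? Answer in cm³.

The flask also expands: β_container ≈ 3α = 6.9×10⁻⁵ /K
Net overflow = V₀(β_liq − 3α_cont)ΔT
β − 3α = 7.20×10⁻⁴ − 6.9×10⁻⁵ = 6.51×10⁻⁴ /K; ΔT = 37.5 K
ΔV = 1150 × 6.51×10⁻⁴ × 37.5 = 28.1 cm³

28.1 cm³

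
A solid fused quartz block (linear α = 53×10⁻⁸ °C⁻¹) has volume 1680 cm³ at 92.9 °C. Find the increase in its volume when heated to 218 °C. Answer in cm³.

ΔV = 0.334 cm³

Isotropic solid: β ≈ 3α = 1.6×10⁻⁶ /K; ΔT = 125.1 K
ΔV = 3αV₀ΔT = 3(53×10⁻⁸)(1680)(125.1) = 0.334 cm³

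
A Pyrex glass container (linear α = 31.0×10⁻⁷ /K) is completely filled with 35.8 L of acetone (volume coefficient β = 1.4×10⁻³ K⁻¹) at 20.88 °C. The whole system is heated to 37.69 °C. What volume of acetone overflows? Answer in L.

The container also expands: β_container ≈ 3α = 9.3×10⁻⁶ /K
Net overflow = V₀(β_liq − 3α_cont)ΔT
β − 3α = 1.40×10⁻³ − 9.3×10⁻⁶ = 1.3907×10⁻³ /K; ΔT = 16.81 K
ΔV = 35.8 × 1.3907×10⁻³ × 16.81 = 0.837 L

0.837 L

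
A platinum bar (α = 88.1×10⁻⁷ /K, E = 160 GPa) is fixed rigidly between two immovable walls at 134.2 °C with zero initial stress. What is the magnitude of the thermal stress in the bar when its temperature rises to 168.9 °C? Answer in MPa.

Fully constrained: the free strain ε = αΔT is blocked, so σ = Eε = EαΔT.
|ΔT| = 34.7 K
σ = 160×10⁹ × 88.1×10⁻⁷ × 34.7 = 4.89×10⁷ Pa

σ = 48.9 MPa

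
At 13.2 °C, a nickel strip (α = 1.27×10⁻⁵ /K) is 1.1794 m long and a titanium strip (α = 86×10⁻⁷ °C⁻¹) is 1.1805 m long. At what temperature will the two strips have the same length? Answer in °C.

Equal length when α₁L₁ΔT − α₂L₂ΔT = L₂ − L₁ = 1.10×10⁻³ m
α₁L₁ = 1.497838×10⁻⁵, α₂L₂ = 1.01523×10⁻⁵ → Δ(αL) = 4.82608×10⁻⁶ m/K
ΔT = 1.10×10⁻³ / 4.82608×10⁻⁶ = 227.928 K, so T = 13.2 + 227.928 = 241.128 °C

T = 241.1 °C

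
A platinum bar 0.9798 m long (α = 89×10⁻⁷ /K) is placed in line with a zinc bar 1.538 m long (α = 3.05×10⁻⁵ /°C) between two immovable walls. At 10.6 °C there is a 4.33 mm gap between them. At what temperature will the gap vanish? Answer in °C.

T = 88.4 °C

Gap closes when ΔL₁ + ΔL₂ = 4.33 mm = 4.33×10⁻³ m
(α₁L₁ + α₂L₂)ΔT = g
α₁L₁ + α₂L₂ = 89×10⁻⁷×0.9798 + 3.05×10⁻⁵×1.538 = 5.562922×10⁻⁵ m/K
ΔT = 4.33×10⁻³ / 5.562922×10⁻⁵ = 77.837 K
T = 10.6 + 77.837 = 88.437 °C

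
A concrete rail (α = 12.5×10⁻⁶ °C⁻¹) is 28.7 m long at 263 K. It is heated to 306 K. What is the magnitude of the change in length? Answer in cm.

|ΔT| = |306 − 263| = 43 K
ΔL = αL₀ΔT = (12.5×10⁻⁶)(28.7)(43) = 1.54×10⁻² m

ΔL = 1.54 cm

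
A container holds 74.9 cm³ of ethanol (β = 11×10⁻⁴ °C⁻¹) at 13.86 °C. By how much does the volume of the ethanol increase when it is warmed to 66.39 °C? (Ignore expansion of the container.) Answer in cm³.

|ΔT| = |66.39 − 13.86| = 52.53 K
ΔV = βV₀ΔT = (11×10⁻⁴)(74.9)(52.53) = 4.33 cm³

ΔV = 4.33 cm³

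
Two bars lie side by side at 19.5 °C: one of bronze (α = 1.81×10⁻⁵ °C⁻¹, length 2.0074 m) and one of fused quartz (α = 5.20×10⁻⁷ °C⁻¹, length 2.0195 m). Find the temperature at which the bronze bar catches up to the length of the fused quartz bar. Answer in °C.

T = 362.4 °C

Equal length when α₁L₁ΔT − α₂L₂ΔT = L₂ − L₁ = 1.21×10⁻² m
α₁L₁ = 3.633394×10⁻⁵, α₂L₂ = 1.05014×10⁻⁶ → Δ(αL) = 3.52838×10⁻⁵ m/K
ΔT = 1.21×10⁻² / 3.52838×10⁻⁵ = 342.934 K, so T = 19.5 + 342.934 = 362.434 °C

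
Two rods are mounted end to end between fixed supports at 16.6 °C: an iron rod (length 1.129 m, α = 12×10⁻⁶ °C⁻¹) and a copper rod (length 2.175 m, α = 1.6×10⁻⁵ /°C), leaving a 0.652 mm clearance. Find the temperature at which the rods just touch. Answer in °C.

α₁L₁ = 1.3548×10⁻⁵ m/K, α₂L₂ = 3.480×10⁻⁵ m/K → total 4.8348×10⁻⁵ m/K
ΔT = g/(α₁L₁+α₂L₂) = 6.52×10⁻⁴ / 4.8348×10⁻⁵ = 13.486 K
T = 16.6 + 13.486 = 30.086 °C

T = 30.1 °C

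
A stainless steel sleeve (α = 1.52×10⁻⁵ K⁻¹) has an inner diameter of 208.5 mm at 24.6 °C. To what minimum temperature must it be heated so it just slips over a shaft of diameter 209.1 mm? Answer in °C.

T = 214 °C

Required Δd = 209.1 − 208.5 = 0.6 mm
Δd = αd₀ΔT ⇒ ΔT = Δd/(αd₀) = 0.6 / (1.52×10⁻⁵ × 208.5) = 189.32 K
T_min = 24.6 + 189.32 = 213.92 °C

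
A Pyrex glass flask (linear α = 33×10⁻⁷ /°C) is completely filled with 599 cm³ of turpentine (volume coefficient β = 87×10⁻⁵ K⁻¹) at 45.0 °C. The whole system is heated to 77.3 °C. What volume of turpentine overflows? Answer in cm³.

16.6 cm³

The flask also expands: β_container ≈ 3α = 9.9×10⁻⁶ /K
Net overflow = V₀(β_liq − 3α_cont)ΔT
β − 3α = 8.70×10⁻⁴ − 9.9×10⁻⁶ = 8.601×10⁻⁴ /K; ΔT = 32.3 K
ΔV = 599 × 8.601×10⁻⁴ × 32.3 = 16.6 cm³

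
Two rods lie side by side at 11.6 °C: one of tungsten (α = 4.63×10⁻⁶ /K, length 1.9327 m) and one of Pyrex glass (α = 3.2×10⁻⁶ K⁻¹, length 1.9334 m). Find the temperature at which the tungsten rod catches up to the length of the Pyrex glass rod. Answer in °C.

T = 265.1 °C

Equal length when α₁L₁ΔT − α₂L₂ΔT = L₂ − L₁ = 7.00×10⁻⁴ m
α₁L₁ = 8.948401×10⁻⁶, α₂L₂ = 6.18688×10⁻⁶ → Δ(αL) = 2.761521×10⁻⁶ m/K
ΔT = 7.00×10⁻⁴ / 2.761521×10⁻⁶ = 253.483 K, so T = 11.6 + 253.483 = 265.083 °C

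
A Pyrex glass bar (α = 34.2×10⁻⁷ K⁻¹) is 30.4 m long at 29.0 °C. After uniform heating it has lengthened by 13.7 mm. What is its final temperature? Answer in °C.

T = 161 °C

ΔL = αL₀ΔT ⇒ ΔT = ΔL / (αL₀)
ΔT = 13.7×10⁻³ m / (34.2×10⁻⁷ × 30.4 m) = 131.77 K
T = 29.0 + 131.77 = 160.77 °C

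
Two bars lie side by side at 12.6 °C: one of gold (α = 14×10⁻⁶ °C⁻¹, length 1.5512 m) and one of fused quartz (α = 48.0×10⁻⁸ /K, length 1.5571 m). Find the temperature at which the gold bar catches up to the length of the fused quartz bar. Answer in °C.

T = 294.0 °C

L₁(1 + α₁ΔT) = L₂(1 + α₂ΔT) ⇒ ΔT = (L₂ − L₁)/(α₁L₁ − α₂L₂)
L₂ − L₁ = 1.5571 − 1.5512 = 5.90×10⁻³ m
α₁L₁ − α₂L₂ = 14×10⁻⁶×1.5512 − 48.0×10⁻⁸×1.5571 = 2.0969392×10⁻⁵ m/K
ΔT = 5.90×10⁻³ / 2.0969392×10⁻⁵ = 281.362 K
T = 12.6 + 281.362 = 293.962 °C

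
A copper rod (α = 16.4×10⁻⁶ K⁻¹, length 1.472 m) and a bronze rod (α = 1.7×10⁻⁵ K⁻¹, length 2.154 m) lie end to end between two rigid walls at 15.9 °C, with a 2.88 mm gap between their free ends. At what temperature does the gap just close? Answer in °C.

T = 63.3 °C

Gap closes when ΔL₁ + ΔL₂ = 2.88 mm = 2.88×10⁻³ m
(α₁L₁ + α₂L₂)ΔT = g
α₁L₁ + α₂L₂ = 16.4×10⁻⁶×1.472 + 1.7×10⁻⁵×2.154 = 6.07588×10⁻⁵ m/K
ΔT = 2.88×10⁻³ / 6.07588×10⁻⁵ = 47.401 K
T = 15.9 + 47.401 = 63.301 °C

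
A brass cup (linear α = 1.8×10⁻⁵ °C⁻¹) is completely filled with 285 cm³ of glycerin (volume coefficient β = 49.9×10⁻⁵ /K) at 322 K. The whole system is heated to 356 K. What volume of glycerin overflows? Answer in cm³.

The cup also expands: β_container ≈ 3α = 5.4×10⁻⁵ /K
Net overflow = V₀(β_liq − 3α_cont)ΔT
β − 3α = 4.99×10⁻⁴ − 5.4×10⁻⁵ = 4.45×10⁻⁴ /K; ΔT = 34 K
ΔV = 285 × 4.45×10⁻⁴ × 34 = 4.31 cm³

4.31 cm³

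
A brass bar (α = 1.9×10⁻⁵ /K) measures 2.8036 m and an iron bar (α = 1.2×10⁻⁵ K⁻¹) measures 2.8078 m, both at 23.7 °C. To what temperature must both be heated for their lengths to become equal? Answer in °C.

T = 238.3 °C

L₁(1 + α₁ΔT) = L₂(1 + α₂ΔT) ⇒ ΔT = (L₂ − L₁)/(α₁L₁ − α₂L₂)
L₂ − L₁ = 2.8078 − 2.8036 = 4.20×10⁻³ m
α₁L₁ − α₂L₂ = 1.9×10⁻⁵×2.8036 − 1.2×10⁻⁵×2.8078 = 1.95748×10⁻⁵ m/K
ΔT = 4.20×10⁻³ / 1.95748×10⁻⁵ = 214.562 K
T = 23.7 + 214.562 = 238.262 °C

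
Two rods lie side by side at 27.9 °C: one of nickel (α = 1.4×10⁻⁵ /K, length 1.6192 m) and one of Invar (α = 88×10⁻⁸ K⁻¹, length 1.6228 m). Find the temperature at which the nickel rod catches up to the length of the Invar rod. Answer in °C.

L₁(1 + α₁ΔT) = L₂(1 + α₂ΔT) ⇒ ΔT = (L₂ − L₁)/(α₁L₁ − α₂L₂)
L₂ − L₁ = 1.6228 − 1.6192 = 3.60×10⁻³ m
α₁L₁ − α₂L₂ = 1.4×10⁻⁵×1.6192 − 88×10⁻⁸×1.6228 = 2.1240736×10⁻⁵ m/K
ΔT = 3.60×10⁻³ / 2.1240736×10⁻⁵ = 169.486 K
T = 27.9 + 169.486 = 197.386 °C

T = 197.4 °C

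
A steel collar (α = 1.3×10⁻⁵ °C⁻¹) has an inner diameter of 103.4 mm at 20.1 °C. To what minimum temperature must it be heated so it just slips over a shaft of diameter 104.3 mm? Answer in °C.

T = 690 °C

Required Δd = 104.3 − 103.4 = 0.9 mm
Δd = αd₀ΔT ⇒ ΔT = Δd/(αd₀) = 0.9 / (1.3×10⁻⁵ × 103.4) = 669.54 K
T_min = 20.1 + 669.54 = 689.64 °C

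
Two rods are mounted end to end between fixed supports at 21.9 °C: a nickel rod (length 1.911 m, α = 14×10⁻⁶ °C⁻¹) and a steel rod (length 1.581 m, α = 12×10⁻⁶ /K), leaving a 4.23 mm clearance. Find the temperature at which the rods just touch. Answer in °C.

T = 114 °C

Gap closes when ΔL₁ + ΔL₂ = 4.23 mm = 4.23×10⁻³ m
(α₁L₁ + α₂L₂)ΔT = g
α₁L₁ + α₂L₂ = 14×10⁻⁶×1.911 + 12×10⁻⁶×1.581 = 4.5726×10⁻⁵ m/K
ΔT = 4.23×10⁻³ / 4.5726×10⁻⁵ = 92.51 K
T = 21.9 + 92.51 = 114.41 °C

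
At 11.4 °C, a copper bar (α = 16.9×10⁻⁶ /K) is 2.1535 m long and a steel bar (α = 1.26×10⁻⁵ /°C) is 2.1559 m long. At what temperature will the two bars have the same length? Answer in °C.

L₁(1 + α₁ΔT) = L₂(1 + α₂ΔT) ⇒ ΔT = (L₂ − L₁)/(α₁L₁ − α₂L₂)
L₂ − L₁ = 2.1559 − 2.1535 = 2.40×10⁻³ m
α₁L₁ − α₂L₂ = 16.9×10⁻⁶×2.1535 − 1.26×10⁻⁵×2.1559 = 9.22981×10⁻⁶ m/K
ΔT = 2.40×10⁻³ / 9.22981×10⁻⁶ = 260.027 K
T = 11.4 + 260.027 = 271.427 °C

T = 271.4 °C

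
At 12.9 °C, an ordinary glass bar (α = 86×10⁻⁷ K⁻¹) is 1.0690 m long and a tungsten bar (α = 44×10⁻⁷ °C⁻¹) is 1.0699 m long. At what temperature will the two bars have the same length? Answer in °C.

T = 213.5 °C

Equal length when α₁L₁ΔT − α₂L₂ΔT = L₂ − L₁ = 9.00×10⁻⁴ m
α₁L₁ = 9.1934×10⁻⁶, α₂L₂ = 4.70756×10⁻⁶ → Δ(αL) = 4.48584×10⁻⁶ m/K
ΔT = 9.00×10⁻⁴ / 4.48584×10⁻⁶ = 200.631 K, so T = 12.9 + 200.631 = 213.531 °C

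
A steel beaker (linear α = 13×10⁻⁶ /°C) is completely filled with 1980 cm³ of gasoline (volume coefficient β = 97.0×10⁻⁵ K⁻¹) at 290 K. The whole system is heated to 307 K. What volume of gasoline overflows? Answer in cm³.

The beaker also expands: β_container ≈ 3α = 3.9×10⁻⁵ /K
Net overflow = V₀(β_liq − 3α_cont)ΔT
β − 3α = 9.70×10⁻⁴ − 3.9×10⁻⁵ = 9.31×10⁻⁴ /K; ΔT = 17 K
ΔV = 1980 × 9.31×10⁻⁴ × 17 = 31.3 cm³

31.3 cm³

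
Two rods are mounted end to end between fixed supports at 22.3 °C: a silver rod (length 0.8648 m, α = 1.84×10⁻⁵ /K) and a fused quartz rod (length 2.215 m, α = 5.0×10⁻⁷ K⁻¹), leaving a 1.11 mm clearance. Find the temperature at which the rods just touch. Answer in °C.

Gap closes when ΔL₁ + ΔL₂ = 1.11 mm = 1.11×10⁻³ m
(α₁L₁ + α₂L₂)ΔT = g
α₁L₁ + α₂L₂ = 1.84×10⁻⁵×0.8648 + 5.0×10⁻⁷×2.215 = 1.701982×10⁻⁵ m/K
ΔT = 1.11×10⁻³ / 1.701982×10⁻⁵ = 65.218 K
T = 22.3 + 65.218 = 87.518 °C

T = 87.5 °C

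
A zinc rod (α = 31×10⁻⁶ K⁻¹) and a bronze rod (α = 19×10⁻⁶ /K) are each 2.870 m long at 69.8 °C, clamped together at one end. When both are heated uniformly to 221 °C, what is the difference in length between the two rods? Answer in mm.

5.21 mm

ΔT = 151.2 K
zinc: ΔL = 31×10⁻⁶ × 2.870 m × 151.2 = 1.3452×10⁻² m = 13.452 mm
bronze: ΔL = 19×10⁻⁶ × 2.870 m × 151.2 = 8.2449×10⁻³ m = 8.2449 mm
difference = 13.452 − 8.2449 = 5.2071 mm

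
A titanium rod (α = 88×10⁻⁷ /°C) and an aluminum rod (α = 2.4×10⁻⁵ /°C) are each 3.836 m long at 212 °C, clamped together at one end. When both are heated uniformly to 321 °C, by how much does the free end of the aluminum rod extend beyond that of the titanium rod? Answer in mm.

6.36 mm

ΔT = 109 K
titanium: ΔL = 88×10⁻⁷ × 3.836 m × 109 = 3.6795×10⁻³ m = 3.6795 mm
aluminum: ΔL = 2.4×10⁻⁵ × 3.836 m × 109 = 1.0035×10⁻² m = 10.035 mm
difference = 10.035 − 3.6795 = 6.3555 mm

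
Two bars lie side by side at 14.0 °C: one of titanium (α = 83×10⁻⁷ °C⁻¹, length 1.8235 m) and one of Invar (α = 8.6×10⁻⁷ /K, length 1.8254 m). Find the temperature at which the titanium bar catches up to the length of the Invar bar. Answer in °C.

T = 154.1 °C

L₁(1 + α₁ΔT) = L₂(1 + α₂ΔT) ⇒ ΔT = (L₂ − L₁)/(α₁L₁ − α₂L₂)
L₂ − L₁ = 1.8254 − 1.8235 = 1.90×10⁻³ m
α₁L₁ − α₂L₂ = 83×10⁻⁷×1.8235 − 8.6×10⁻⁷×1.8254 = 1.3565206×10⁻⁵ m/K
ΔT = 1.90×10⁻³ / 1.3565206×10⁻⁵ = 140.064 K
T = 14.0 + 140.064 = 154.064 °C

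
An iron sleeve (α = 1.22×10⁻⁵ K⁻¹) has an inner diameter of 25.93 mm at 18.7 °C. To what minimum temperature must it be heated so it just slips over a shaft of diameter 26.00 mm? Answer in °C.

T = 240 °C

Required Δd = 26.00 − 25.93 = 0.07 mm
Δd = αd₀ΔT ⇒ ΔT = Δd/(αd₀) = 0.07 / (1.22×10⁻⁵ × 25.93) = 221.28 K
T_min = 18.7 + 221.28 = 239.98 °C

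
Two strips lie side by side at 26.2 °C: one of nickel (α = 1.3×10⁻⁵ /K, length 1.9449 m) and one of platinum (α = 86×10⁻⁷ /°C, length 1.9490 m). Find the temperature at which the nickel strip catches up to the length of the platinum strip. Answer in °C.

Equal length when α₁L₁ΔT − α₂L₂ΔT = L₂ − L₁ = 4.10×10⁻³ m
α₁L₁ = 2.52837×10⁻⁵, α₂L₂ = 1.67614×10⁻⁵ → Δ(αL) = 8.5223×10⁻⁶ m/K
ΔT = 4.10×10⁻³ / 8.5223×10⁻⁶ = 481.091 K, so T = 26.2 + 481.091 = 507.291 °C

T = 507.3 °C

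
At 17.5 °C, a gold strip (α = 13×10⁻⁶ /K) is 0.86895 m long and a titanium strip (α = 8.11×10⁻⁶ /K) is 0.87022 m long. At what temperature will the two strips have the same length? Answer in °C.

Equal length when α₁L₁ΔT − α₂L₂ΔT = L₂ − L₁ = 1.27×10⁻³ m
α₁L₁ = 1.129635×10⁻⁵, α₂L₂ = 7.0574842×10⁻⁶ → Δ(αL) = 4.2388658×10⁻⁶ m/K
ΔT = 1.27×10⁻³ / 4.2388658×10⁻⁶ = 299.608 K, so T = 17.5 + 299.608 = 317.108 °C

T = 317.1 °C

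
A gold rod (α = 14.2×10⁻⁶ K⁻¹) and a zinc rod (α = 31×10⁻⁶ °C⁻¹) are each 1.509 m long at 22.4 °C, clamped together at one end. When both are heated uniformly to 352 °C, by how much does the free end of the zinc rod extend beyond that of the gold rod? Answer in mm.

8.36 mm

ΔT = 329.6 K
gold: ΔL = 14.2×10⁻⁶ × 1.509 m × 329.6 = 7.0626×10⁻³ m = 7.0626 mm
zinc: ΔL = 31×10⁻⁶ × 1.509 m × 329.6 = 1.5418×10⁻² m = 15.418 mm
difference = 15.418 − 7.0626 = 8.3554 mm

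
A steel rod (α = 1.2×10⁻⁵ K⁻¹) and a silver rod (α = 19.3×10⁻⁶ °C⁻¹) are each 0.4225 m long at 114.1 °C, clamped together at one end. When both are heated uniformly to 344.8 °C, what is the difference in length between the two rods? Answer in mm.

ΔT = 230.7 K
steel: ΔL = 1.2×10⁻⁵ × 0.4225 m × 230.7 = 1.1696×10⁻³ m = 1.1696 mm
silver: ΔL = 19.3×10⁻⁶ × 0.4225 m × 230.7 = 1.8812×10⁻³ m = 1.8812 mm
difference = 1.8812 − 1.1696 = 0.7116 mm

0.712 mm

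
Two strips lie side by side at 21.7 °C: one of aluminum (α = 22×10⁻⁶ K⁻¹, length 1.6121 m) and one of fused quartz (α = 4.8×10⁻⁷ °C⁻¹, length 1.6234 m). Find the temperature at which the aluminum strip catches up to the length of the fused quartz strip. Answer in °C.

T = 347.5 °C

Equal length when α₁L₁ΔT − α₂L₂ΔT = L₂ − L₁ = 1.13×10⁻² m
α₁L₁ = 3.54662×10⁻⁵, α₂L₂ = 7.79232×10⁻⁷ → Δ(αL) = 3.4686968×10⁻⁵ m/K
ΔT = 1.13×10⁻² / 3.4686968×10⁻⁵ = 325.771 K, so T = 21.7 + 325.771 = 347.471 °C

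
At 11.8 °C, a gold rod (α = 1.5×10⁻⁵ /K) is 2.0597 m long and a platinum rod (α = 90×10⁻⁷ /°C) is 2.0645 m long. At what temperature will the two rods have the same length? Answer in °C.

T = 401.6 °C

L₁(1 + α₁ΔT) = L₂(1 + α₂ΔT) ⇒ ΔT = (L₂ − L₁)/(α₁L₁ − α₂L₂)
L₂ − L₁ = 2.0645 − 2.0597 = 4.80×10⁻³ m
α₁L₁ − α₂L₂ = 1.5×10⁻⁵×2.0597 − 90×10⁻⁷×2.0645 = 1.2315×10⁻⁵ m/K
ΔT = 4.80×10⁻³ / 1.2315×10⁻⁵ = 389.769 K
T = 11.8 + 389.769 = 401.569 °C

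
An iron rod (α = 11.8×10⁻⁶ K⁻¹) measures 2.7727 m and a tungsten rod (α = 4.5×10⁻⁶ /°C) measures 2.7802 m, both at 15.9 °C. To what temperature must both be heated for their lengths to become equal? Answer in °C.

T = 387.1 °C

Equal length when α₁L₁ΔT − α₂L₂ΔT = L₂ − L₁ = 7.50×10⁻³ m
α₁L₁ = 3.271786×10⁻⁵, α₂L₂ = 1.25109×10⁻⁵ → Δ(αL) = 2.020696×10⁻⁵ m/K
ΔT = 7.50×10⁻³ / 2.020696×10⁻⁵ = 371.159 K, so T = 15.9 + 371.159 = 387.059 °C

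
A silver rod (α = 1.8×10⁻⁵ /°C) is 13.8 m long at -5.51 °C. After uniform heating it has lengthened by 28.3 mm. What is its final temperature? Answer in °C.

ΔL = αL₀ΔT ⇒ ΔT = ΔL / (αL₀)
ΔT = 28.3×10⁻³ m / (1.8×10⁻⁵ × 13.8 m) = 113.93 K
T = -5.51 + 113.93 = 108.42 °C

T = 108 °C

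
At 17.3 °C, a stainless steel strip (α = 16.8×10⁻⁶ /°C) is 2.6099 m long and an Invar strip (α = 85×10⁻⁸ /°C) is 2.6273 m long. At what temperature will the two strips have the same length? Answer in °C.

Equal length when α₁L₁ΔT − α₂L₂ΔT = L₂ − L₁ = 1.74×10⁻² m
α₁L₁ = 4.384632×10⁻⁵, α₂L₂ = 2.233205×10⁻⁶ → Δ(αL) = 4.1613115×10⁻⁵ m/K
ΔT = 1.74×10⁻² / 4.1613115×10⁻⁵ = 418.137 K, so T = 17.3 + 418.137 = 435.437 °C

T = 435.4 °C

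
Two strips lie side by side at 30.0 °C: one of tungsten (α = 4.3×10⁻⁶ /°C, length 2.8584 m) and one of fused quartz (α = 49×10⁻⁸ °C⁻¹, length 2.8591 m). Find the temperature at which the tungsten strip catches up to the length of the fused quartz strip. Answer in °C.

T = 94.28 °C

L₁(1 + α₁ΔT) = L₂(1 + α₂ΔT) ⇒ ΔT = (L₂ − L₁)/(α₁L₁ − α₂L₂)
L₂ − L₁ = 2.8591 − 2.8584 = 7.00×10⁻⁴ m
α₁L₁ − α₂L₂ = 4.3×10⁻⁶×2.8584 − 49×10⁻⁸×2.8591 = 1.0890161×10⁻⁵ m/K
ΔT = 7.00×10⁻⁴ / 1.0890161×10⁻⁵ = 64.2782 K
T = 30.0 + 64.2782 = 94.2782 °C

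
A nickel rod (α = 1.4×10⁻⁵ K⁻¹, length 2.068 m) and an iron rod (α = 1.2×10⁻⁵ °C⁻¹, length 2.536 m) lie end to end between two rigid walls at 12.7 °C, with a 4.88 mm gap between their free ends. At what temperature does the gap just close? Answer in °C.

T = 94.9 °C

α₁L₁ = 2.8952×10⁻⁵ m/K, α₂L₂ = 3.0432×10⁻⁵ m/K → total 5.9384×10⁻⁵ m/K
ΔT = g/(α₁L₁+α₂L₂) = 4.88×10⁻³ / 5.9384×10⁻⁵ = 82.177 K
T = 12.7 + 82.177 = 94.877 °C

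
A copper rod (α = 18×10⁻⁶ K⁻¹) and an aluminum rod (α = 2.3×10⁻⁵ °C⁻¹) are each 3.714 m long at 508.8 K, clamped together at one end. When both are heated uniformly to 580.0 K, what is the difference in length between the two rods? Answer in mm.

ΔT = 71.2 K
copper: ΔL = 18×10⁻⁶ × 3.714 m × 71.2 = 4.7599×10⁻³ m = 4.7599 mm
aluminum: ΔL = 2.3×10⁻⁵ × 3.714 m × 71.2 = 6.0820×10⁻³ m = 6.0820 mm
difference = 6.0820 − 4.7599 = 1.3221 mm

1.32 mm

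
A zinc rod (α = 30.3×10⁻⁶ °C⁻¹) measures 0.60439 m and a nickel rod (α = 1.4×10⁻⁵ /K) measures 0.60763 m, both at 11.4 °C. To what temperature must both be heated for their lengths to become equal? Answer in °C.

Equal length when α₁L₁ΔT − α₂L₂ΔT = L₂ − L₁ = 3.24×10⁻³ m
α₁L₁ = 1.8313017×10⁻⁵, α₂L₂ = 8.50682×10⁻⁶ → Δ(αL) = 9.806197×10⁻⁶ m/K
ΔT = 3.24×10⁻³ / 9.806197×10⁻⁶ = 330.403 K, so T = 11.4 + 330.403 = 341.803 °C

T = 341.8 °C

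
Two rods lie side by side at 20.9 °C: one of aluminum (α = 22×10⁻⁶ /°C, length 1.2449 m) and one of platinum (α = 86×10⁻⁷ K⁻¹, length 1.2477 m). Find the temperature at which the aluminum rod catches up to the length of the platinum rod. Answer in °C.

T = 189.0 °C

L₁(1 + α₁ΔT) = L₂(1 + α₂ΔT) ⇒ ΔT = (L₂ − L₁)/(α₁L₁ − α₂L₂)
L₂ − L₁ = 1.2477 − 1.2449 = 2.80×10⁻³ m
α₁L₁ − α₂L₂ = 22×10⁻⁶×1.2449 − 86×10⁻⁷×1.2477 = 1.665758×10⁻⁵ m/K
ΔT = 2.80×10⁻³ / 1.665758×10⁻⁵ = 168.092 K
T = 20.9 + 168.092 = 188.992 °C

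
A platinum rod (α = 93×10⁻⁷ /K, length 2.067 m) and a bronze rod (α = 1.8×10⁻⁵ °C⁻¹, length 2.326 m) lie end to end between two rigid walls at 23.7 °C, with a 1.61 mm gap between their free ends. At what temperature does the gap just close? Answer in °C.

Gap closes when ΔL₁ + ΔL₂ = 1.61 mm = 1.61×10⁻³ m
(α₁L₁ + α₂L₂)ΔT = g
α₁L₁ + α₂L₂ = 93×10⁻⁷×2.067 + 1.8×10⁻⁵×2.326 = 6.10911×10⁻⁵ m/K
ΔT = 1.61×10⁻³ / 6.10911×10⁻⁵ = 26.354 K
T = 23.7 + 26.354 = 50.054 °C

T = 50.1 °C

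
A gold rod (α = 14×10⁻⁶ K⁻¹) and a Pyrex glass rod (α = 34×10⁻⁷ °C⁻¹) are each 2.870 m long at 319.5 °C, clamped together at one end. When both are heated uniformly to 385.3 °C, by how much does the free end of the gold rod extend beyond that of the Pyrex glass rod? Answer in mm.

ΔT = 65.8 K
gold: ΔL = 14×10⁻⁶ × 2.870 m × 65.8 = 2.6438×10⁻³ m = 2.6438 mm
Pyrex glass: ΔL = 34×10⁻⁷ × 2.870 m × 65.8 = 6.4208×10⁻⁴ m = 0.64208 mm
difference = 2.6438 − 0.64208 = 2.00172 mm

2.00 mm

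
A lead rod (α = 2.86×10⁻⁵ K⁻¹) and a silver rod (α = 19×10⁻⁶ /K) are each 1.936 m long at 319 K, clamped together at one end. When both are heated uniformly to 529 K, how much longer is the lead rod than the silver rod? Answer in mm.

ΔT = 210 K
lead: ΔL = 2.86×10⁻⁵ × 1.936 m × 210 = 1.1628×10⁻² m = 11.628 mm
silver: ΔL = 19×10⁻⁶ × 1.936 m × 210 = 7.7246×10⁻³ m = 7.7246 mm
difference = 11.628 − 7.7246 = 3.9034 mm

3.90 mm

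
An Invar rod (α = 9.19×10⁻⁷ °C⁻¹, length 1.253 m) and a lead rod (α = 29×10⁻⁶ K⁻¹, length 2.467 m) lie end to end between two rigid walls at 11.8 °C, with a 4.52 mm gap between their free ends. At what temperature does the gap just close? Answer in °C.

T = 74.0 °C

Gap closes when ΔL₁ + ΔL₂ = 4.52 mm = 4.52×10⁻³ m
(α₁L₁ + α₂L₂)ΔT = g
α₁L₁ + α₂L₂ = 9.19×10⁻⁷×1.253 + 29×10⁻⁶×2.467 = 7.2694507×10⁻⁵ m/K
ΔT = 4.52×10⁻³ / 7.2694507×10⁻⁵ = 62.178 K
T = 11.8 + 62.178 = 73.978 °C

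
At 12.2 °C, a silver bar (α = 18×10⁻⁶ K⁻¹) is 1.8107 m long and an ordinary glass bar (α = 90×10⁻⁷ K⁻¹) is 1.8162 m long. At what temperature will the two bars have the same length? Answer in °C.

T = 350.7 °C

Equal length when α₁L₁ΔT − α₂L₂ΔT = L₂ − L₁ = 5.50×10⁻³ m
α₁L₁ = 3.25926×10⁻⁵, α₂L₂ = 1.63458×10⁻⁵ → Δ(αL) = 1.62468×10⁻⁵ m/K
ΔT = 5.50×10⁻³ / 1.62468×10⁻⁵ = 338.528 K, so T = 12.2 + 338.528 = 350.728 °C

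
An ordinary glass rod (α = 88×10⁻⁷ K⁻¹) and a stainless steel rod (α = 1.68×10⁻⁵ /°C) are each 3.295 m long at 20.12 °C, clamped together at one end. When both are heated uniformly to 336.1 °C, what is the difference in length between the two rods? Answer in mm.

ΔT = 315.98 K
ordinary glass: ΔL = 88×10⁻⁷ × 3.295 m × 315.98 = 9.1622×10⁻³ m = 9.1622 mm
stainless steel: ΔL = 1.68×10⁻⁵ × 3.295 m × 315.98 = 1.7491×10⁻² m = 17.491 mm
difference = 17.491 − 9.1622 = 8.3288 mm

8.33 mm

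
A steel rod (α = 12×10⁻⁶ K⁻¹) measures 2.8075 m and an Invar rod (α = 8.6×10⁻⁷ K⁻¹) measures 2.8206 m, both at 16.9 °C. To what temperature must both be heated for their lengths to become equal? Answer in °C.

Equal length when α₁L₁ΔT − α₂L₂ΔT = L₂ − L₁ = 1.31×10⁻² m
α₁L₁ = 3.369×10⁻⁵, α₂L₂ = 2.425716×10⁻⁶ → Δ(αL) = 3.1264284×10⁻⁵ m/K
ΔT = 1.31×10⁻² / 3.1264284×10⁻⁵ = 419.008 K, so T = 16.9 + 419.008 = 435.908 °C

T = 435.9 °C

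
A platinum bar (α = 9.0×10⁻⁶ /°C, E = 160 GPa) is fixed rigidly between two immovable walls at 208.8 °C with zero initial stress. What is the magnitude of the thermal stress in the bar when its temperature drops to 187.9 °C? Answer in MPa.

σ = 30.1 MPa

Fully constrained: the free strain ε = αΔT is blocked, so σ = Eε = EαΔT.
|ΔT| = 20.9 K
σ = 160×10⁹ × 9.0×10⁻⁶ × 20.9 = 3.01×10⁷ Pa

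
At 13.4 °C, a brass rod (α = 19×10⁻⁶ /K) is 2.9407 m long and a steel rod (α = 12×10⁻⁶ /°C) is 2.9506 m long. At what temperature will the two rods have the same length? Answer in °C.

T = 497.1 °C

Equal length when α₁L₁ΔT − α₂L₂ΔT = L₂ − L₁ = 9.90×10⁻³ m
α₁L₁ = 5.58733×10⁻⁵, α₂L₂ = 3.54072×10⁻⁵ → Δ(αL) = 2.04661×10⁻⁵ m/K
ΔT = 9.90×10⁻³ / 2.04661×10⁻⁵ = 483.727 K, so T = 13.4 + 483.727 = 497.127 °C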